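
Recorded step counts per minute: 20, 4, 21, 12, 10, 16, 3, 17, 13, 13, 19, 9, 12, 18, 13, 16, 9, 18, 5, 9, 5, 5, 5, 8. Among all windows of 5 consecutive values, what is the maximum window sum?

74

(20, 4, 21, 12, 10) → sum 67
(4, 21, 12, 10, 16) → sum 63
(21, 12, 10, 16, 3) → sum 62
(12, 10, 16, 3, 17) → sum 58
(10, 16, 3, 17, 13) → sum 59
(16, 3, 17, 13, 13) → sum 62
(3, 17, 13, 13, 19) → sum 65
(17, 13, 13, 19, 9) → sum 71
(13, 13, 19, 9, 12) → sum 66
(13, 19, 9, 12, 18) → sum 71
(19, 9, 12, 18, 13) → sum 71
(9, 12, 18, 13, 16) → sum 68
(12, 18, 13, 16, 9) → sum 68
(18, 13, 16, 9, 18) → sum 74
(13, 16, 9, 18, 5) → sum 61
(16, 9, 18, 5, 9) → sum 57
(9, 18, 5, 9, 5) → sum 46
(18, 5, 9, 5, 5) → sum 42
(5, 9, 5, 5, 5) → sum 29
(9, 5, 5, 5, 8) → sum 32
Maximum of these is 74.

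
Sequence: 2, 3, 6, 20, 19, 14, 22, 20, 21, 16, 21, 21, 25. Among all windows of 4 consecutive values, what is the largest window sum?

83

(2, 3, 6, 20) → sum 31
(3, 6, 20, 19) → sum 48
(6, 20, 19, 14) → sum 59
(20, 19, 14, 22) → sum 75
(19, 14, 22, 20) → sum 75
(14, 22, 20, 21) → sum 77
(22, 20, 21, 16) → sum 79
(20, 21, 16, 21) → sum 78
(21, 16, 21, 21) → sum 79
(16, 21, 21, 25) → sum 83
Largest of these is 83.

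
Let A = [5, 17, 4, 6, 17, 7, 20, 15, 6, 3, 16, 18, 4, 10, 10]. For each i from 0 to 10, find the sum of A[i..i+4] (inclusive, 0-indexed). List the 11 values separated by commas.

49, 51, 54, 65, 65, 51, 60, 58, 47, 51, 58

Sliding a size-5 window across the 15 values:
5 17 4 6 17 → sum 49
17 4 6 17 7 → sum 51
4 6 17 7 20 → sum 54
6 17 7 20 15 → sum 65
17 7 20 15 6 → sum 65
7 20 15 6 3 → sum 51
20 15 6 3 16 → sum 60
15 6 3 16 18 → sum 58
6 3 16 18 4 → sum 47
3 16 18 4 10 → sum 51
16 18 4 10 10 → sum 58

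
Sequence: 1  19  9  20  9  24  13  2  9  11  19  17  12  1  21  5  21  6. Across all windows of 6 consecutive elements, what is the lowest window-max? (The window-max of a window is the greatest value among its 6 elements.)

19

1 19 9 20 9 24 → max 24
19 9 20 9 24 13 → max 24
9 20 9 24 13 2 → max 24
20 9 24 13 2 9 → max 24
9 24 13 2 9 11 → max 24
24 13 2 9 11 19 → max 24
13 2 9 11 19 17 → max 19
2 9 11 19 17 12 → max 19
9 11 19 17 12 1 → max 19
11 19 17 12 1 21 → max 21
19 17 12 1 21 5 → max 21
17 12 1 21 5 21 → max 21
12 1 21 5 21 6 → max 21
Lowest of these is 19.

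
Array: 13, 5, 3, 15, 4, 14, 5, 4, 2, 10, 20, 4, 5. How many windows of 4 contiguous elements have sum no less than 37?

2

13 5 3 15 → sum 36
5 3 15 4 → sum 27
3 15 4 14 → sum 36
15 4 14 5 → sum 38  ≥ 37 ✓
4 14 5 4 → sum 27
14 5 4 2 → sum 25
5 4 2 10 → sum 21
4 2 10 20 → sum 36
2 10 20 4 → sum 36
10 20 4 5 → sum 39  ≥ 37 ✓
2 windows satisfy the condition.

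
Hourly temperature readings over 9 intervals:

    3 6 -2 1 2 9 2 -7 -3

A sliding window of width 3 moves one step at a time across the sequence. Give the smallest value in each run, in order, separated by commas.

-2, -2, -2, 1, 2, -7, -7

[3, 6, -2] → min -2
[6, -2, 1] → min -2
[-2, 1, 2] → min -2
[1, 2, 9] → min 1
[2, 9, 2] → min 2
[9, 2, -7] → min -7
[2, -7, -3] → min -7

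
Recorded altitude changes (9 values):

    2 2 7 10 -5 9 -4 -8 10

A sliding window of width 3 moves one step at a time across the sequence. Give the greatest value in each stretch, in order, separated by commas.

[2, 2, 7] → max 7
[2, 7, 10] → max 10
[7, 10, -5] → max 10
[10, -5, 9] → max 10
[-5, 9, -4] → max 9
[9, -4, -8] → max 9
[-4, -8, 10] → max 10

7, 10, 10, 10, 9, 9, 10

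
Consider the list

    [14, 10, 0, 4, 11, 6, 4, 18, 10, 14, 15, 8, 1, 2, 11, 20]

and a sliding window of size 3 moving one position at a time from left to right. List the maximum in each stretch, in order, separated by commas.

14, 10, 11, 11, 11, 18, 18, 18, 15, 15, 15, 8, 11, 20

14 10 0 → max 14
10 0 4 → max 10
0 4 11 → max 11
4 11 6 → max 11
11 6 4 → max 11
6 4 18 → max 18
4 18 10 → max 18
18 10 14 → max 18
10 14 15 → max 15
14 15 8 → max 15
15 8 1 → max 15
8 1 2 → max 8
1 2 11 → max 11
2 11 20 → max 20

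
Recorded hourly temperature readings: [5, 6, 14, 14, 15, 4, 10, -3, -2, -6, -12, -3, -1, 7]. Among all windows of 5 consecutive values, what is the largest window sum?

Each size-5 window and its sum:
(5, 6, 14, 14, 15) → sum 54
(6, 14, 14, 15, 4) → sum 53
(14, 14, 15, 4, 10) → sum 57
(14, 15, 4, 10, -3) → sum 40
(15, 4, 10, -3, -2) → sum 24
(4, 10, -3, -2, -6) → sum 3
(10, -3, -2, -6, -12) → sum -13
(-3, -2, -6, -12, -3) → sum -26
(-2, -6, -12, -3, -1) → sum -24
(-6, -12, -3, -1, 7) → sum -15
Largest of these is 57.

57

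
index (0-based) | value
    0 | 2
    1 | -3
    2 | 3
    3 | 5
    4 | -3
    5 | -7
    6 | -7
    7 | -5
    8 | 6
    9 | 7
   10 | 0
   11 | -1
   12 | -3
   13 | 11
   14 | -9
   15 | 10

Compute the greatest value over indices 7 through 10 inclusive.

Elements at indices 7..10: -5, 6, 7, 0
max(-5, 6, 7, 0) = 7

7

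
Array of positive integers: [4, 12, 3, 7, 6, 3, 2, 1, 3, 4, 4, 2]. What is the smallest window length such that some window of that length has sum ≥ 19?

add 4: running sum 4 < 19
add 12: running sum 16 < 19
end 2: [4, 12, 3] sum 19, len 3
end 3: [12, 3, 7] sum 22, len 3
end 4: [12, 3, 7, 6] sum 28, len 4
end 5: [3, 7, 6, 3] sum 19, len 4
end 6: [3, 7, 6, 3, 2] sum 21, len 5
end 7: [7, 6, 3, 2, 1] sum 19, len 5
end 8: [7, 6, 3, 2, 1, 3] sum 22, len 6
end 9: [6, 3, 2, 1, 3, 4] sum 19, len 6
end 10: [6, 3, 2, 1, 3, 4, 4] sum 23, len 7
end 11: [3, 2, 1, 3, 4, 4, 2] sum 19, len 7
Shortest qualifying length: 3.

3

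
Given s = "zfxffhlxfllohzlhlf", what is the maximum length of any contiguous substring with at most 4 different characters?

10

add z: window [z] (1 distinct), len 1
add f: window [z, f] (2 distinct), len 2
add x: window [z, f, x] (3 distinct), len 3
add f: window [z, f, x, f] (3 distinct), len 4
add f: window [z, f, x, f, f] (3 distinct), len 5
add h: window [z, f, x, f, f, h] (4 distinct), len 6
add l: window [f, x, f, f, h, l] (4 distinct), len 6
add x: window [f, x, f, f, h, l, x] (4 distinct), len 7
add f: window [f, x, f, f, h, l, x, f] (4 distinct), len 8
add l: window [f, x, f, f, h, l, x, f, l] (4 distinct), len 9
add l: window [f, x, f, f, h, l, x, f, l, l] (4 distinct), len 10
add o: window [l, x, f, l, l, o] (4 distinct), len 6
add h: window [f, l, l, o, h] (4 distinct), len 5
add z: window [l, l, o, h, z] (4 distinct), len 5
add l: window [l, l, o, h, z, l] (4 distinct), len 6
add h: window [l, l, o, h, z, l, h] (4 distinct), len 7
add l: window [l, l, o, h, z, l, h, l] (4 distinct), len 8
add f: window [h, z, l, h, l, f] (4 distinct), len 6
Longest length with ≤4 distinct: 10.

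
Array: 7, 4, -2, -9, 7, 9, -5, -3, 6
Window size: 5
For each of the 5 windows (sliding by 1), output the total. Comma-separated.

7 4 -2 -9 7 → sum 7
4 -2 -9 7 9 → sum 9
-2 -9 7 9 -5 → sum 0
-9 7 9 -5 -3 → sum -1
7 9 -5 -3 6 → sum 14

7, 9, 0, -1, 14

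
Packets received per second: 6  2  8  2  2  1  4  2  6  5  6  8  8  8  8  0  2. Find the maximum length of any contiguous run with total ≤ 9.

4

Extend to the right; shrink from the left whenever the sum exceeds 9:
add 6: [6] sum 6, len 1
add 2: [6, 2] sum 8, len 2
add 8: [8] sum 8, len 1
add 2: [2] sum 2, len 1
add 2: [2, 2] sum 4, len 2
add 1: [2, 2, 1] sum 5, len 3
add 4: [2, 2, 1, 4] sum 9, len 4
add 2: [2, 1, 4, 2] sum 9, len 4
add 6: [2, 6] sum 8, len 2
add 5: [5] sum 5, len 1
add 6: [6] sum 6, len 1
add 8: [8] sum 8, len 1
add 8: [8] sum 8, len 1
add 8: [8] sum 8, len 1
add 8: [8] sum 8, len 1
add 0: [8, 0] sum 8, len 2
add 2: [0, 2] sum 2, len 2
Longest length seen: 4.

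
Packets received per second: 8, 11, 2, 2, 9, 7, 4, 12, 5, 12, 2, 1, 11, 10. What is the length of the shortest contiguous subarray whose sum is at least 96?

add 8: running sum 8 < 96
add 11: running sum 19 < 96
add 2: running sum 21 < 96
add 2: running sum 23 < 96
add 9: running sum 32 < 96
add 7: running sum 39 < 96
add 4: running sum 43 < 96
add 12: running sum 55 < 96
add 5: running sum 60 < 96
add 12: running sum 72 < 96
add 2: running sum 74 < 96
add 1: running sum 75 < 96
add 11: running sum 86 < 96
end 13: [8, 11, 2, 2, 9, 7, 4, 12, 5, 12, 2, 1, 11, 10] sum 96, len 14
Shortest qualifying length: 14.

14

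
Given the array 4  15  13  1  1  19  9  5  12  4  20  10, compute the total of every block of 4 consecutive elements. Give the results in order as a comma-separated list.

(4, 15, 13, 1) → sum 33
(15, 13, 1, 1) → sum 30
(13, 1, 1, 19) → sum 34
(1, 1, 19, 9) → sum 30
(1, 19, 9, 5) → sum 34
(19, 9, 5, 12) → sum 45
(9, 5, 12, 4) → sum 30
(5, 12, 4, 20) → sum 41
(12, 4, 20, 10) → sum 46

33, 30, 34, 30, 34, 45, 30, 41, 46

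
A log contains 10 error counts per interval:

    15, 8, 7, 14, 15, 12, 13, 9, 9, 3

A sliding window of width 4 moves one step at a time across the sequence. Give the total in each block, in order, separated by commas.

44, 44, 48, 54, 49, 43, 34

[15, 8, 7, 14] → sum 44
[8, 7, 14, 15] → sum 44
[7, 14, 15, 12] → sum 48
[14, 15, 12, 13] → sum 54
[15, 12, 13, 9] → sum 49
[12, 13, 9, 9] → sum 43
[13, 9, 9, 3] → sum 34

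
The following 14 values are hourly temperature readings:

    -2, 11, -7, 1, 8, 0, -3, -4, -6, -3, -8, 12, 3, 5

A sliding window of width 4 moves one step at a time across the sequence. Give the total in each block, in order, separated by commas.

3, 13, 2, 6, 1, -13, -16, -21, -5, 4, 12

-2 11 -7 1 → sum 3
11 -7 1 8 → sum 13
-7 1 8 0 → sum 2
1 8 0 -3 → sum 6
8 0 -3 -4 → sum 1
0 -3 -4 -6 → sum -13
-3 -4 -6 -3 → sum -16
-4 -6 -3 -8 → sum -21
-6 -3 -8 12 → sum -5
-3 -8 12 3 → sum 4
-8 12 3 5 → sum 12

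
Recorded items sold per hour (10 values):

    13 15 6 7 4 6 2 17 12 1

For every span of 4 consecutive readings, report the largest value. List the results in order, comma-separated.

15, 15, 7, 7, 17, 17, 17

(13, 15, 6, 7) → max 15
(15, 6, 7, 4) → max 15
(6, 7, 4, 6) → max 7
(7, 4, 6, 2) → max 7
(4, 6, 2, 17) → max 17
(6, 2, 17, 12) → max 17
(2, 17, 12, 1) → max 17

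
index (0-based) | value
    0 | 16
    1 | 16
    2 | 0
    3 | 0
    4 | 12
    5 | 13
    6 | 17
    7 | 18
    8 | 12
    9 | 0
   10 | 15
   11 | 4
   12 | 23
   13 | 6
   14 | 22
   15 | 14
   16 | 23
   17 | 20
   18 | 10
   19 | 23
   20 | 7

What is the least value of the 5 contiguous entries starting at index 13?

Elements at indices 13..17: 6, 22, 14, 23, 20
min(6, 22, 14, 23, 20) = 6

6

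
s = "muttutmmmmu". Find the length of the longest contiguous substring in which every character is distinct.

3

[m] len 1
[m, u] len 2
[m, u, t] len 3
[t] len 1
[t, u] len 2
[u, t] len 2
[u, t, m] len 3
[m] len 1
[m] len 1
[m] len 1
[m, u] len 2
Longest all-distinct length: 3.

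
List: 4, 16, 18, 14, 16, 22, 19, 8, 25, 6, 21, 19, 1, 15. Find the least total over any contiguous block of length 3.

Window sums for each of the 12 positions:
(4, 16, 18) → sum 38
(16, 18, 14) → sum 48
(18, 14, 16) → sum 48
(14, 16, 22) → sum 52
(16, 22, 19) → sum 57
(22, 19, 8) → sum 49
(19, 8, 25) → sum 52
(8, 25, 6) → sum 39
(25, 6, 21) → sum 52
(6, 21, 19) → sum 46
(21, 19, 1) → sum 41
(19, 1, 15) → sum 35
Least of these is 35.

35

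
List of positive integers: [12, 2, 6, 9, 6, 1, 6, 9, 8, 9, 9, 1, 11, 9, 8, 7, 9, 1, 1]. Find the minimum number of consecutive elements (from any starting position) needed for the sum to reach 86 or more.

add 12: running sum 12 < 86
add 2: running sum 14 < 86
add 6: running sum 20 < 86
add 9: running sum 29 < 86
add 6: running sum 35 < 86
add 1: running sum 36 < 86
add 6: running sum 42 < 86
add 9: running sum 51 < 86
add 8: running sum 59 < 86
add 9: running sum 68 < 86
add 9: running sum 77 < 86
add 1: running sum 78 < 86
end 12: [12, 2, 6, 9, 6, 1, 6, 9, 8, 9, 9, 1, 11] sum 89, len 13
end 13: [2, 6, 9, 6, 1, 6, 9, 8, 9, 9, 1, 11, 9] sum 86, len 13
end 14: [9, 6, 1, 6, 9, 8, 9, 9, 1, 11, 9, 8] sum 86, len 12
end 15: [9, 6, 1, 6, 9, 8, 9, 9, 1, 11, 9, 8, 7] sum 93, len 13
end 16: [6, 9, 8, 9, 9, 1, 11, 9, 8, 7, 9] sum 86, len 11
end 17: [6, 9, 8, 9, 9, 1, 11, 9, 8, 7, 9, 1] sum 87, len 12
end 18: [6, 9, 8, 9, 9, 1, 11, 9, 8, 7, 9, 1, 1] sum 88, len 13
Shortest qualifying length: 11.

11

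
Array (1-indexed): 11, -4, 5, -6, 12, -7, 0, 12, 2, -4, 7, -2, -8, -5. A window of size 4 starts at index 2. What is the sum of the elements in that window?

Elements at indices 2..5: -4, 5, -6, 12
sum(-4, 5, -6, 12) = 7

7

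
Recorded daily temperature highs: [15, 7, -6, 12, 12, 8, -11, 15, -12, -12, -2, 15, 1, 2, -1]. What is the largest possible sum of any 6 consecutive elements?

Window sums for each of the 10 positions:
(15, 7, -6, 12, 12, 8) → sum 48
(7, -6, 12, 12, 8, -11) → sum 22
(-6, 12, 12, 8, -11, 15) → sum 30
(12, 12, 8, -11, 15, -12) → sum 24
(12, 8, -11, 15, -12, -12) → sum 0
(8, -11, 15, -12, -12, -2) → sum -14
(-11, 15, -12, -12, -2, 15) → sum -7
(15, -12, -12, -2, 15, 1) → sum 5
(-12, -12, -2, 15, 1, 2) → sum -8
(-12, -2, 15, 1, 2, -1) → sum 3
Largest of these is 48.

48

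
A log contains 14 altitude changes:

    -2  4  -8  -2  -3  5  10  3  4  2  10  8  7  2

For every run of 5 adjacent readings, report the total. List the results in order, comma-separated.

[-2, 4, -8, -2, -3] → sum -11
[4, -8, -2, -3, 5] → sum -4
[-8, -2, -3, 5, 10] → sum 2
[-2, -3, 5, 10, 3] → sum 13
[-3, 5, 10, 3, 4] → sum 19
[5, 10, 3, 4, 2] → sum 24
[10, 3, 4, 2, 10] → sum 29
[3, 4, 2, 10, 8] → sum 27
[4, 2, 10, 8, 7] → sum 31
[2, 10, 8, 7, 2] → sum 29

-11, -4, 2, 13, 19, 24, 29, 27, 31, 29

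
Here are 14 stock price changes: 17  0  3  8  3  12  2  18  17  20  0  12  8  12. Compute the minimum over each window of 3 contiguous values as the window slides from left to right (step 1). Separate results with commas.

0, 0, 3, 3, 2, 2, 2, 17, 0, 0, 0, 8

[17, 0, 3] → min 0
[0, 3, 8] → min 0
[3, 8, 3] → min 3
[8, 3, 12] → min 3
[3, 12, 2] → min 2
[12, 2, 18] → min 2
[2, 18, 17] → min 2
[18, 17, 20] → min 17
[17, 20, 0] → min 0
[20, 0, 12] → min 0
[0, 12, 8] → min 0
[12, 8, 12] → min 8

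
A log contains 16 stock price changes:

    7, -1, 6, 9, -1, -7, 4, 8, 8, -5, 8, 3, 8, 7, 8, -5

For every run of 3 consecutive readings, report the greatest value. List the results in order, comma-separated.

7, 9, 9, 9, 4, 8, 8, 8, 8, 8, 8, 8, 8, 8

7 -1 6 → max 7
-1 6 9 → max 9
6 9 -1 → max 9
9 -1 -7 → max 9
-1 -7 4 → max 4
-7 4 8 → max 8
4 8 8 → max 8
8 8 -5 → max 8
8 -5 8 → max 8
-5 8 3 → max 8
8 3 8 → max 8
3 8 7 → max 8
8 7 8 → max 8
7 8 -5 → max 8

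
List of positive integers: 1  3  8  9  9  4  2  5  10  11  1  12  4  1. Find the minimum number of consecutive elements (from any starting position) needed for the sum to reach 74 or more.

add 1: running sum 1 < 74
add 3: running sum 4 < 74
add 8: running sum 12 < 74
add 9: running sum 21 < 74
add 9: running sum 30 < 74
add 4: running sum 34 < 74
add 2: running sum 36 < 74
add 5: running sum 41 < 74
add 10: running sum 51 < 74
add 11: running sum 62 < 74
add 1: running sum 63 < 74
end 11: [3, 8, 9, 9, 4, 2, 5, 10, 11, 1, 12] sum 74, len 11
end 12: [8, 9, 9, 4, 2, 5, 10, 11, 1, 12, 4] sum 75, len 11
end 13: [8, 9, 9, 4, 2, 5, 10, 11, 1, 12, 4, 1] sum 76, len 12
Shortest qualifying length: 11.

11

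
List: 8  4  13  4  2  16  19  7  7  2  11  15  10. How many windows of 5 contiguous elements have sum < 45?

3

(8, 4, 13, 4, 2) → sum 31  < 45 ✓
(4, 13, 4, 2, 16) → sum 39  < 45 ✓
(13, 4, 2, 16, 19) → sum 54
(4, 2, 16, 19, 7) → sum 48
(2, 16, 19, 7, 7) → sum 51
(16, 19, 7, 7, 2) → sum 51
(19, 7, 7, 2, 11) → sum 46
(7, 7, 2, 11, 15) → sum 42  < 45 ✓
(7, 2, 11, 15, 10) → sum 45
3 windows satisfy the condition.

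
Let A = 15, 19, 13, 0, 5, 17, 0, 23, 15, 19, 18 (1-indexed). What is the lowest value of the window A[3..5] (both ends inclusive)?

0

Elements at indices 3..5: 13, 0, 5
min(13, 0, 5) = 0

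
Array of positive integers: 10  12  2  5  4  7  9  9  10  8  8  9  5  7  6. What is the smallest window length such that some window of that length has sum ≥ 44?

5

add 10: running sum 10 < 44
add 12: running sum 22 < 44
add 2: running sum 24 < 44
add 5: running sum 29 < 44
add 4: running sum 33 < 44
add 7: running sum 40 < 44
add 9: shortest ending here [10, 12, 2, 5, 4, 7, 9] sum 49, len 7
add 9: shortest ending here [12, 2, 5, 4, 7, 9, 9] sum 48, len 7
add 10: shortest ending here [5, 4, 7, 9, 9, 10] sum 44, len 6
add 8: shortest ending here [4, 7, 9, 9, 10, 8] sum 47, len 6
add 8: shortest ending here [9, 9, 10, 8, 8] sum 44, len 5
add 9: shortest ending here [9, 10, 8, 8, 9] sum 44, len 5
add 5: shortest ending here [9, 10, 8, 8, 9, 5] sum 49, len 6
add 7: shortest ending here [10, 8, 8, 9, 5, 7] sum 47, len 6
add 6: shortest ending here [10, 8, 8, 9, 5, 7, 6] sum 53, len 7
Shortest qualifying length: 5.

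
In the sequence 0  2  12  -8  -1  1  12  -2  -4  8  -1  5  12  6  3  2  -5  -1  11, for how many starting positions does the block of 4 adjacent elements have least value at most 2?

15

(0, 2, 12, -8) → min -8  ≤ 2 ✓
(2, 12, -8, -1) → min -8  ≤ 2 ✓
(12, -8, -1, 1) → min -8  ≤ 2 ✓
(-8, -1, 1, 12) → min -8  ≤ 2 ✓
(-1, 1, 12, -2) → min -2  ≤ 2 ✓
(1, 12, -2, -4) → min -4  ≤ 2 ✓
(12, -2, -4, 8) → min -4  ≤ 2 ✓
(-2, -4, 8, -1) → min -4  ≤ 2 ✓
(-4, 8, -1, 5) → min -4  ≤ 2 ✓
(8, -1, 5, 12) → min -1  ≤ 2 ✓
(-1, 5, 12, 6) → min -1  ≤ 2 ✓
(5, 12, 6, 3) → min 3
(12, 6, 3, 2) → min 2  ≤ 2 ✓
(6, 3, 2, -5) → min -5  ≤ 2 ✓
(3, 2, -5, -1) → min -5  ≤ 2 ✓
(2, -5, -1, 11) → min -5  ≤ 2 ✓
15 windows satisfy the condition.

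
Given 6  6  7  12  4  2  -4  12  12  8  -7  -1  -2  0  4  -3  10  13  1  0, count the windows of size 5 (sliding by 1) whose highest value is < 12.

[6, 6, 7, 12, 4] → max 12
[6, 7, 12, 4, 2] → max 12
[7, 12, 4, 2, -4] → max 12
[12, 4, 2, -4, 12] → max 12
[4, 2, -4, 12, 12] → max 12
[2, -4, 12, 12, 8] → max 12
[-4, 12, 12, 8, -7] → max 12
[12, 12, 8, -7, -1] → max 12
[12, 8, -7, -1, -2] → max 12
[8, -7, -1, -2, 0] → max 8  < 12 ✓
[-7, -1, -2, 0, 4] → max 4  < 12 ✓
[-1, -2, 0, 4, -3] → max 4  < 12 ✓
[-2, 0, 4, -3, 10] → max 10  < 12 ✓
[0, 4, -3, 10, 13] → max 13
[4, -3, 10, 13, 1] → max 13
[-3, 10, 13, 1, 0] → max 13
4 windows satisfy the condition.

4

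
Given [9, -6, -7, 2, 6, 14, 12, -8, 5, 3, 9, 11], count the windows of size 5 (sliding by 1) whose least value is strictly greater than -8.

3

(9, -6, -7, 2, 6) → min -7  > -8 ✓
(-6, -7, 2, 6, 14) → min -7  > -8 ✓
(-7, 2, 6, 14, 12) → min -7  > -8 ✓
(2, 6, 14, 12, -8) → min -8
(6, 14, 12, -8, 5) → min -8
(14, 12, -8, 5, 3) → min -8
(12, -8, 5, 3, 9) → min -8
(-8, 5, 3, 9, 11) → min -8
3 windows satisfy the condition.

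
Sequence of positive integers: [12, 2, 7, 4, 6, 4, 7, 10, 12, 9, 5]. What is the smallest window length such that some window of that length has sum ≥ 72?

10

add 12: running sum 12 < 72
add 2: running sum 14 < 72
add 7: running sum 21 < 72
add 4: running sum 25 < 72
add 6: running sum 31 < 72
add 4: running sum 35 < 72
add 7: running sum 42 < 72
add 10: running sum 52 < 72
add 12: running sum 64 < 72
add 9: shortest ending here [12, 2, 7, 4, 6, 4, 7, 10, 12, 9] sum 73, len 10
add 5: shortest ending here [12, 2, 7, 4, 6, 4, 7, 10, 12, 9, 5] sum 78, len 11
Shortest qualifying length: 10.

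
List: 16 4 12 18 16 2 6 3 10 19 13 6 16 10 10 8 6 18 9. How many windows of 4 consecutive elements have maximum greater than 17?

10

(16, 4, 12, 18) → max 18  > 17 ✓
(4, 12, 18, 16) → max 18  > 17 ✓
(12, 18, 16, 2) → max 18  > 17 ✓
(18, 16, 2, 6) → max 18  > 17 ✓
(16, 2, 6, 3) → max 16
(2, 6, 3, 10) → max 10
(6, 3, 10, 19) → max 19  > 17 ✓
(3, 10, 19, 13) → max 19  > 17 ✓
(10, 19, 13, 6) → max 19  > 17 ✓
(19, 13, 6, 16) → max 19  > 17 ✓
(13, 6, 16, 10) → max 16
(6, 16, 10, 10) → max 16
(16, 10, 10, 8) → max 16
(10, 10, 8, 6) → max 10
(10, 8, 6, 18) → max 18  > 17 ✓
(8, 6, 18, 9) → max 18  > 17 ✓
10 windows satisfy the condition.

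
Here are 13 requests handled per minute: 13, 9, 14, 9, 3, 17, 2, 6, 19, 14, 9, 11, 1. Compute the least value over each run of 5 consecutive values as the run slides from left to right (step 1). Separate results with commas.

3, 3, 2, 2, 2, 2, 2, 6, 1

(13, 9, 14, 9, 3) → min 3
(9, 14, 9, 3, 17) → min 3
(14, 9, 3, 17, 2) → min 2
(9, 3, 17, 2, 6) → min 2
(3, 17, 2, 6, 19) → min 2
(17, 2, 6, 19, 14) → min 2
(2, 6, 19, 14, 9) → min 2
(6, 19, 14, 9, 11) → min 6
(19, 14, 9, 11, 1) → min 1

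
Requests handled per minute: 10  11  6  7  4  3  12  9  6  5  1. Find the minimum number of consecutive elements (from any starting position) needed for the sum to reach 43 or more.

6

add 10: running sum 10 < 43
add 11: running sum 21 < 43
add 6: running sum 27 < 43
add 7: running sum 34 < 43
add 4: running sum 38 < 43
add 3: running sum 41 < 43
end 6: [11, 6, 7, 4, 3, 12] sum 43, len 6
end 7: [11, 6, 7, 4, 3, 12, 9] sum 52, len 7
end 8: [6, 7, 4, 3, 12, 9, 6] sum 47, len 7
end 9: [7, 4, 3, 12, 9, 6, 5] sum 46, len 7
end 10: [7, 4, 3, 12, 9, 6, 5, 1] sum 47, len 8
Shortest qualifying length: 6.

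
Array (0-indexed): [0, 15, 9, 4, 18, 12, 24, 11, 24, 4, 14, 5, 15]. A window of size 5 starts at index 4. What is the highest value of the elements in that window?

Elements at indices 4..8: 18, 12, 24, 11, 24
max(18, 12, 24, 11, 24) = 24

24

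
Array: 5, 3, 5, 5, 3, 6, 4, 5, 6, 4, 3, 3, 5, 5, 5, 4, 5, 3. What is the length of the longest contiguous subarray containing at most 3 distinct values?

9

add 5: window [5] (1 distinct), len 1
add 3: window [5, 3] (2 distinct), len 2
add 5: window [5, 3, 5] (2 distinct), len 3
add 5: window [5, 3, 5, 5] (2 distinct), len 4
add 3: window [5, 3, 5, 5, 3] (2 distinct), len 5
add 6: window [5, 3, 5, 5, 3, 6] (3 distinct), len 6
add 4: window [3, 6, 4] (3 distinct), len 3
add 5: window [6, 4, 5] (3 distinct), len 3
add 6: window [6, 4, 5, 6] (3 distinct), len 4
add 4: window [6, 4, 5, 6, 4] (3 distinct), len 5
add 3: window [6, 4, 3] (3 distinct), len 3
add 3: window [6, 4, 3, 3] (3 distinct), len 4
add 5: window [4, 3, 3, 5] (3 distinct), len 4
add 5: window [4, 3, 3, 5, 5] (3 distinct), len 5
add 5: window [4, 3, 3, 5, 5, 5] (3 distinct), len 6
add 4: window [4, 3, 3, 5, 5, 5, 4] (3 distinct), len 7
add 5: window [4, 3, 3, 5, 5, 5, 4, 5] (3 distinct), len 8
add 3: window [4, 3, 3, 5, 5, 5, 4, 5, 3] (3 distinct), len 9
Longest length with ≤3 distinct: 9.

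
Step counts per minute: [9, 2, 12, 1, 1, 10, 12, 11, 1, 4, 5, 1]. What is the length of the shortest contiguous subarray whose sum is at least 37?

add 9: running sum 9 < 37
add 2: running sum 11 < 37
add 12: running sum 23 < 37
add 1: running sum 24 < 37
add 1: running sum 25 < 37
add 10: running sum 35 < 37
add 12: shortest ending here [2, 12, 1, 1, 10, 12] sum 38, len 6
add 11: shortest ending here [12, 1, 1, 10, 12, 11] sum 47, len 6
add 1: shortest ending here [12, 1, 1, 10, 12, 11, 1] sum 48, len 7
add 4: shortest ending here [10, 12, 11, 1, 4] sum 38, len 5
add 5: shortest ending here [10, 12, 11, 1, 4, 5] sum 43, len 6
add 1: shortest ending here [10, 12, 11, 1, 4, 5, 1] sum 44, len 7
Shortest qualifying length: 5.

5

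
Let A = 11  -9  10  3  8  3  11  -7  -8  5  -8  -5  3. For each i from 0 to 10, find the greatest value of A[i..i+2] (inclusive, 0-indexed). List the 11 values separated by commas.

Sliding a size-3 window across the 13 values:
(11, -9, 10) → max 11
(-9, 10, 3) → max 10
(10, 3, 8) → max 10
(3, 8, 3) → max 8
(8, 3, 11) → max 11
(3, 11, -7) → max 11
(11, -7, -8) → max 11
(-7, -8, 5) → max 5
(-8, 5, -8) → max 5
(5, -8, -5) → max 5
(-8, -5, 3) → max 3

11, 10, 10, 8, 11, 11, 11, 5, 5, 5, 3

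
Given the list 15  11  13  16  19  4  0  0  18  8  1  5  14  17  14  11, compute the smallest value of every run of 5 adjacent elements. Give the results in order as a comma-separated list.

Sliding a size-5 window across the 16 values:
[15, 11, 13, 16, 19] → min 11
[11, 13, 16, 19, 4] → min 4
[13, 16, 19, 4, 0] → min 0
[16, 19, 4, 0, 0] → min 0
[19, 4, 0, 0, 18] → min 0
[4, 0, 0, 18, 8] → min 0
[0, 0, 18, 8, 1] → min 0
[0, 18, 8, 1, 5] → min 0
[18, 8, 1, 5, 14] → min 1
[8, 1, 5, 14, 17] → min 1
[1, 5, 14, 17, 14] → min 1
[5, 14, 17, 14, 11] → min 5

11, 4, 0, 0, 0, 0, 0, 0, 1, 1, 1, 5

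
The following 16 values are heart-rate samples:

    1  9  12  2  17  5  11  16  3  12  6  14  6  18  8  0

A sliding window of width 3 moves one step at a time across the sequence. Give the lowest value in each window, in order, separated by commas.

[1, 9, 12] → min 1
[9, 12, 2] → min 2
[12, 2, 17] → min 2
[2, 17, 5] → min 2
[17, 5, 11] → min 5
[5, 11, 16] → min 5
[11, 16, 3] → min 3
[16, 3, 12] → min 3
[3, 12, 6] → min 3
[12, 6, 14] → min 6
[6, 14, 6] → min 6
[14, 6, 18] → min 6
[6, 18, 8] → min 6
[18, 8, 0] → min 0

1, 2, 2, 2, 5, 5, 3, 3, 3, 6, 6, 6, 6, 0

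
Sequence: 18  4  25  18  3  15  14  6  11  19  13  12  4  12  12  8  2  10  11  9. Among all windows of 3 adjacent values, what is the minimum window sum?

[18, 4, 25] → sum 47
[4, 25, 18] → sum 47
[25, 18, 3] → sum 46
[18, 3, 15] → sum 36
[3, 15, 14] → sum 32
[15, 14, 6] → sum 35
[14, 6, 11] → sum 31
[6, 11, 19] → sum 36
[11, 19, 13] → sum 43
[19, 13, 12] → sum 44
[13, 12, 4] → sum 29
[12, 4, 12] → sum 28
[4, 12, 12] → sum 28
[12, 12, 8] → sum 32
[12, 8, 2] → sum 22
[8, 2, 10] → sum 20
[2, 10, 11] → sum 23
[10, 11, 9] → sum 30
Minimum of these is 20.

20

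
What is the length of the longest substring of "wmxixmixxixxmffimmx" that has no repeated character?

add w: [w] len 1
add m: [w, m] len 2
add x: [w, m, x] len 3
add i: [w, m, x, i] len 4
add x (repeat x, move left end past it): [i, x] len 2
add m: [i, x, m] len 3
add i (repeat i, move left end past it): [x, m, i] len 3
add x (repeat x, move left end past it): [m, i, x] len 3
add x (repeat x, move left end past it): [x] len 1
add i: [x, i] len 2
add x (repeat x, move left end past it): [i, x] len 2
add x (repeat x, move left end past it): [x] len 1
add m: [x, m] len 2
add f: [x, m, f] len 3
add f (repeat f, move left end past it): [f] len 1
add i: [f, i] len 2
add m: [f, i, m] len 3
add m (repeat m, move left end past it): [m] len 1
add x: [m, x] len 2
Longest all-distinct length: 4.

4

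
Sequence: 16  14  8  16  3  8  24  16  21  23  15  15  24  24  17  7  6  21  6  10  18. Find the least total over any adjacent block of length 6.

65

(16, 14, 8, 16, 3, 8) → sum 65
(14, 8, 16, 3, 8, 24) → sum 73
(8, 16, 3, 8, 24, 16) → sum 75
(16, 3, 8, 24, 16, 21) → sum 88
(3, 8, 24, 16, 21, 23) → sum 95
(8, 24, 16, 21, 23, 15) → sum 107
(24, 16, 21, 23, 15, 15) → sum 114
(16, 21, 23, 15, 15, 24) → sum 114
(21, 23, 15, 15, 24, 24) → sum 122
(23, 15, 15, 24, 24, 17) → sum 118
(15, 15, 24, 24, 17, 7) → sum 102
(15, 24, 24, 17, 7, 6) → sum 93
(24, 24, 17, 7, 6, 21) → sum 99
(24, 17, 7, 6, 21, 6) → sum 81
(17, 7, 6, 21, 6, 10) → sum 67
(7, 6, 21, 6, 10, 18) → sum 68
Least of these is 65.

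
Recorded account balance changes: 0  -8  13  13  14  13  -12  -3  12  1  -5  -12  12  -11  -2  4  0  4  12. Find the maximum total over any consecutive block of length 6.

45

(0, -8, 13, 13, 14, 13) → sum 45
(-8, 13, 13, 14, 13, -12) → sum 33
(13, 13, 14, 13, -12, -3) → sum 38
(13, 14, 13, -12, -3, 12) → sum 37
(14, 13, -12, -3, 12, 1) → sum 25
(13, -12, -3, 12, 1, -5) → sum 6
(-12, -3, 12, 1, -5, -12) → sum -19
(-3, 12, 1, -5, -12, 12) → sum 5
(12, 1, -5, -12, 12, -11) → sum -3
(1, -5, -12, 12, -11, -2) → sum -17
(-5, -12, 12, -11, -2, 4) → sum -14
(-12, 12, -11, -2, 4, 0) → sum -9
(12, -11, -2, 4, 0, 4) → sum 7
(-11, -2, 4, 0, 4, 12) → sum 7
Maximum of these is 45.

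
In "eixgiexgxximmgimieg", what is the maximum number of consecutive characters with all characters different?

[e] len 1
[e, i] len 2
[e, i, x] len 3
[e, i, x, g] len 4
[x, g, i] len 3
[x, g, i, e] len 4
[g, i, e, x] len 4
[i, e, x, g] len 4
[g, x] len 2
[x] len 1
[x, i] len 2
[x, i, m] len 3
[m] len 1
[m, g] len 2
[m, g, i] len 3
[g, i, m] len 3
[m, i] len 2
[m, i, e] len 3
[m, i, e, g] len 4
Longest all-distinct length: 4.

4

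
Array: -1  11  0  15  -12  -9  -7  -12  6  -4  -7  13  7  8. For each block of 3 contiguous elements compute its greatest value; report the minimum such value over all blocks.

[-1, 11, 0] → max 11
[11, 0, 15] → max 15
[0, 15, -12] → max 15
[15, -12, -9] → max 15
[-12, -9, -7] → max -7
[-9, -7, -12] → max -7
[-7, -12, 6] → max 6
[-12, 6, -4] → max 6
[6, -4, -7] → max 6
[-4, -7, 13] → max 13
[-7, 13, 7] → max 13
[13, 7, 8] → max 13
Minimum of these is -7.

-7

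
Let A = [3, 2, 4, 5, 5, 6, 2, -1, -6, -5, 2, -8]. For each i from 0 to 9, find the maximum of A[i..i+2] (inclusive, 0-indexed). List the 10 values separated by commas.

4, 5, 5, 6, 6, 6, 2, -1, 2, 2

Sliding a size-3 window across the 12 values:
(3, 2, 4) → max 4
(2, 4, 5) → max 5
(4, 5, 5) → max 5
(5, 5, 6) → max 6
(5, 6, 2) → max 6
(6, 2, -1) → max 6
(2, -1, -6) → max 2
(-1, -6, -5) → max -1
(-6, -5, 2) → max 2
(-5, 2, -8) → max 2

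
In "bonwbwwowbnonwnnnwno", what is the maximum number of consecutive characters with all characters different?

4

[b] len 1
[b, o] len 2
[b, o, n] len 3
[b, o, n, w] len 4
[o, n, w, b] len 4
[b, w] len 2
[w] len 1
[w, o] len 2
[o, w] len 2
[o, w, b] len 3
[o, w, b, n] len 4
[w, b, n, o] len 4
[o, n] len 2
[o, n, w] len 3
[w, n] len 2
[n] len 1
[n] len 1
[n, w] len 2
[w, n] len 2
[w, n, o] len 3
Longest all-distinct length: 4.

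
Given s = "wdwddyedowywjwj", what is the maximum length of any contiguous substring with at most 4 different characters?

8

Extend right; when distinct count exceeds 4, shrink from the left:
add w: window [w] (1 distinct), len 1
add d: window [w, d] (2 distinct), len 2
add w: window [w, d, w] (2 distinct), len 3
add d: window [w, d, w, d] (2 distinct), len 4
add d: window [w, d, w, d, d] (2 distinct), len 5
add y: window [w, d, w, d, d, y] (3 distinct), len 6
add e: window [w, d, w, d, d, y, e] (4 distinct), len 7
add d: window [w, d, w, d, d, y, e, d] (4 distinct), len 8
add o: window [d, d, y, e, d, o] (4 distinct), len 6
add w: window [e, d, o, w] (4 distinct), len 4
add y: window [d, o, w, y] (4 distinct), len 4
add w: window [d, o, w, y, w] (4 distinct), len 5
add j: window [o, w, y, w, j] (4 distinct), len 5
add w: window [o, w, y, w, j, w] (4 distinct), len 6
add j: window [o, w, y, w, j, w, j] (4 distinct), len 7
Longest length with ≤4 distinct: 8.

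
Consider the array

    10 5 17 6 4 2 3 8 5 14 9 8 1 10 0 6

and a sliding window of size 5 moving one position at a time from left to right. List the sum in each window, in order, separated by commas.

10 5 17 6 4 → sum 42
5 17 6 4 2 → sum 34
17 6 4 2 3 → sum 32
6 4 2 3 8 → sum 23
4 2 3 8 5 → sum 22
2 3 8 5 14 → sum 32
3 8 5 14 9 → sum 39
8 5 14 9 8 → sum 44
5 14 9 8 1 → sum 37
14 9 8 1 10 → sum 42
9 8 1 10 0 → sum 28
8 1 10 0 6 → sum 25

42, 34, 32, 23, 22, 32, 39, 44, 37, 42, 28, 25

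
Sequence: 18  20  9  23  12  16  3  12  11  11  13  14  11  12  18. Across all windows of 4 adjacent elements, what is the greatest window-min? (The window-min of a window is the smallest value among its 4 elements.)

11

Each size-4 window and its min:
18 20 9 23 → min 9
20 9 23 12 → min 9
9 23 12 16 → min 9
23 12 16 3 → min 3
12 16 3 12 → min 3
16 3 12 11 → min 3
3 12 11 11 → min 3
12 11 11 13 → min 11
11 11 13 14 → min 11
11 13 14 11 → min 11
13 14 11 12 → min 11
14 11 12 18 → min 11
Greatest of these is 11.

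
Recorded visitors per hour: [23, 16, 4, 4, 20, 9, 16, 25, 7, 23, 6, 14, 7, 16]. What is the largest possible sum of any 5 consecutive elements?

80

23 16 4 4 20 → sum 67
16 4 4 20 9 → sum 53
4 4 20 9 16 → sum 53
4 20 9 16 25 → sum 74
20 9 16 25 7 → sum 77
9 16 25 7 23 → sum 80
16 25 7 23 6 → sum 77
25 7 23 6 14 → sum 75
7 23 6 14 7 → sum 57
23 6 14 7 16 → sum 66
Largest of these is 80.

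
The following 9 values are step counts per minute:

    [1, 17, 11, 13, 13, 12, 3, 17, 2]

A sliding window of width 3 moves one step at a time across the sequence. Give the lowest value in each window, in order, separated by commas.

(1, 17, 11) → min 1
(17, 11, 13) → min 11
(11, 13, 13) → min 11
(13, 13, 12) → min 12
(13, 12, 3) → min 3
(12, 3, 17) → min 3
(3, 17, 2) → min 2

1, 11, 11, 12, 3, 3, 2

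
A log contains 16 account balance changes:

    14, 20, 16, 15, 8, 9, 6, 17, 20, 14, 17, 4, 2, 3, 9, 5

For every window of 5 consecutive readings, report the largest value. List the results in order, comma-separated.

20, 20, 16, 17, 20, 20, 20, 20, 20, 17, 17, 9

(14, 20, 16, 15, 8) → max 20
(20, 16, 15, 8, 9) → max 20
(16, 15, 8, 9, 6) → max 16
(15, 8, 9, 6, 17) → max 17
(8, 9, 6, 17, 20) → max 20
(9, 6, 17, 20, 14) → max 20
(6, 17, 20, 14, 17) → max 20
(17, 20, 14, 17, 4) → max 20
(20, 14, 17, 4, 2) → max 20
(14, 17, 4, 2, 3) → max 17
(17, 4, 2, 3, 9) → max 17
(4, 2, 3, 9, 5) → max 9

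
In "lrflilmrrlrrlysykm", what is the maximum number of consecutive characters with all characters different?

[l] len 1
[l, r] len 2
[l, r, f] len 3
[r, f, l] len 3
[r, f, l, i] len 4
[i, l] len 2
[i, l, m] len 3
[i, l, m, r] len 4
[r] len 1
[r, l] len 2
[l, r] len 2
[r] len 1
[r, l] len 2
[r, l, y] len 3
[r, l, y, s] len 4
[s, y] len 2
[s, y, k] len 3
[s, y, k, m] len 4
Longest all-distinct length: 4.

4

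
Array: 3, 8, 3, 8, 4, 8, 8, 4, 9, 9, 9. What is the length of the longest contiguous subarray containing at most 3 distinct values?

[3] 1 distinct, len 1
[3, 8] 2 distinct, len 2
[3, 8, 3] 2 distinct, len 3
[3, 8, 3, 8] 2 distinct, len 4
[3, 8, 3, 8, 4] 3 distinct, len 5
[3, 8, 3, 8, 4, 8] 3 distinct, len 6
[3, 8, 3, 8, 4, 8, 8] 3 distinct, len 7
[3, 8, 3, 8, 4, 8, 8, 4] 3 distinct, len 8
[8, 4, 8, 8, 4, 9] 3 distinct, len 6
[8, 4, 8, 8, 4, 9, 9] 3 distinct, len 7
[8, 4, 8, 8, 4, 9, 9, 9] 3 distinct, len 8
Longest length with ≤3 distinct: 8.

8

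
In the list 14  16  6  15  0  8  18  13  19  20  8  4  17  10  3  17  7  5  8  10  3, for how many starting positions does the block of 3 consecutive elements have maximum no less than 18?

6

14 16 6 → max 16
16 6 15 → max 16
6 15 0 → max 15
15 0 8 → max 15
0 8 18 → max 18  ≥ 18 ✓
8 18 13 → max 18  ≥ 18 ✓
18 13 19 → max 19  ≥ 18 ✓
13 19 20 → max 20  ≥ 18 ✓
19 20 8 → max 20  ≥ 18 ✓
20 8 4 → max 20  ≥ 18 ✓
8 4 17 → max 17
4 17 10 → max 17
17 10 3 → max 17
10 3 17 → max 17
3 17 7 → max 17
17 7 5 → max 17
7 5 8 → max 8
5 8 10 → max 10
8 10 3 → max 10
6 windows satisfy the condition.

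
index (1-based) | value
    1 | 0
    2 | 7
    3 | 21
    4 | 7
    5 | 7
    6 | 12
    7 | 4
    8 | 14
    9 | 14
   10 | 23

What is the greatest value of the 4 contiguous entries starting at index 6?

14

Elements at indices 6..9: 12, 4, 14, 14
max(12, 4, 14, 14) = 14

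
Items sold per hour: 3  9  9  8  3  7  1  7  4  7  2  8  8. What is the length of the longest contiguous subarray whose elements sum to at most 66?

11

add 3: [3] sum 3, len 1
add 9: [3, 9] sum 12, len 2
add 9: [3, 9, 9] sum 21, len 3
add 8: [3, 9, 9, 8] sum 29, len 4
add 3: [3, 9, 9, 8, 3] sum 32, len 5
add 7: [3, 9, 9, 8, 3, 7] sum 39, len 6
add 1: [3, 9, 9, 8, 3, 7, 1] sum 40, len 7
add 7: [3, 9, 9, 8, 3, 7, 1, 7] sum 47, len 8
add 4: [3, 9, 9, 8, 3, 7, 1, 7, 4] sum 51, len 9
add 7: [3, 9, 9, 8, 3, 7, 1, 7, 4, 7] sum 58, len 10
add 2: [3, 9, 9, 8, 3, 7, 1, 7, 4, 7, 2] sum 60, len 11
add 8: [9, 9, 8, 3, 7, 1, 7, 4, 7, 2, 8] sum 65, len 11
add 8: [9, 8, 3, 7, 1, 7, 4, 7, 2, 8, 8] sum 64, len 11
Longest length seen: 11.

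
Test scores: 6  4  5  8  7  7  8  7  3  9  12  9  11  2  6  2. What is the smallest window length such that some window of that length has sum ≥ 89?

add 6: running sum 6 < 89
add 4: running sum 10 < 89
add 5: running sum 15 < 89
add 8: running sum 23 < 89
add 7: running sum 30 < 89
add 7: running sum 37 < 89
add 8: running sum 45 < 89
add 7: running sum 52 < 89
add 3: running sum 55 < 89
add 9: running sum 64 < 89
add 12: running sum 76 < 89
add 9: running sum 85 < 89
add 11: shortest ending here [4, 5, 8, 7, 7, 8, 7, 3, 9, 12, 9, 11] sum 90, len 12
add 2: shortest ending here [4, 5, 8, 7, 7, 8, 7, 3, 9, 12, 9, 11, 2] sum 92, len 13
add 6: shortest ending here [8, 7, 7, 8, 7, 3, 9, 12, 9, 11, 2, 6] sum 89, len 12
add 2: shortest ending here [8, 7, 7, 8, 7, 3, 9, 12, 9, 11, 2, 6, 2] sum 91, len 13
Shortest qualifying length: 12.

12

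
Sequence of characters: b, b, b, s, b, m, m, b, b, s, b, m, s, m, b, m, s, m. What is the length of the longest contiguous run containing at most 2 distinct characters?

5

Extend right; when distinct count exceeds 2, shrink from the left:
add b: window [b] (1 distinct), len 1
add b: window [b, b] (1 distinct), len 2
add b: window [b, b, b] (1 distinct), len 3
add s: window [b, b, b, s] (2 distinct), len 4
add b: window [b, b, b, s, b] (2 distinct), len 5
add m: window [b, m] (2 distinct), len 2
add m: window [b, m, m] (2 distinct), len 3
add b: window [b, m, m, b] (2 distinct), len 4
add b: window [b, m, m, b, b] (2 distinct), len 5
add s: window [b, b, s] (2 distinct), len 3
add b: window [b, b, s, b] (2 distinct), len 4
add m: window [b, m] (2 distinct), len 2
add s: window [m, s] (2 distinct), len 2
add m: window [m, s, m] (2 distinct), len 3
add b: window [m, b] (2 distinct), len 2
add m: window [m, b, m] (2 distinct), len 3
add s: window [m, s] (2 distinct), len 2
add m: window [m, s, m] (2 distinct), len 3
Longest length with ≤2 distinct: 5.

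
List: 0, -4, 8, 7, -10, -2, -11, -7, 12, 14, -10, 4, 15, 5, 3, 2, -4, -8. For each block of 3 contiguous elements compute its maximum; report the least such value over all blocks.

Window maxs for each of the 16 positions:
(0, -4, 8) → max 8
(-4, 8, 7) → max 8
(8, 7, -10) → max 8
(7, -10, -2) → max 7
(-10, -2, -11) → max -2
(-2, -11, -7) → max -2
(-11, -7, 12) → max 12
(-7, 12, 14) → max 14
(12, 14, -10) → max 14
(14, -10, 4) → max 14
(-10, 4, 15) → max 15
(4, 15, 5) → max 15
(15, 5, 3) → max 15
(5, 3, 2) → max 5
(3, 2, -4) → max 3
(2, -4, -8) → max 2
Least of these is -2.

-2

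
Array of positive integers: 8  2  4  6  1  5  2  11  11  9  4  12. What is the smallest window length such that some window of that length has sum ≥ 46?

5

add 8: running sum 8 < 46
add 2: running sum 10 < 46
add 4: running sum 14 < 46
add 6: running sum 20 < 46
add 1: running sum 21 < 46
add 5: running sum 26 < 46
add 2: running sum 28 < 46
add 11: running sum 39 < 46
end 8: [8, 2, 4, 6, 1, 5, 2, 11, 11] sum 50, len 9
end 9: [4, 6, 1, 5, 2, 11, 11, 9] sum 49, len 8
end 10: [6, 1, 5, 2, 11, 11, 9, 4] sum 49, len 8
end 11: [11, 11, 9, 4, 12] sum 47, len 5
Shortest qualifying length: 5.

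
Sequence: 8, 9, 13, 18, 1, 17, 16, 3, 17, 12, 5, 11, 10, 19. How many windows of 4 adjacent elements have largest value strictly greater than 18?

(8, 9, 13, 18) → max 18
(9, 13, 18, 1) → max 18
(13, 18, 1, 17) → max 18
(18, 1, 17, 16) → max 18
(1, 17, 16, 3) → max 17
(17, 16, 3, 17) → max 17
(16, 3, 17, 12) → max 17
(3, 17, 12, 5) → max 17
(17, 12, 5, 11) → max 17
(12, 5, 11, 10) → max 12
(5, 11, 10, 19) → max 19  > 18 ✓
1 window satisfy the condition.

1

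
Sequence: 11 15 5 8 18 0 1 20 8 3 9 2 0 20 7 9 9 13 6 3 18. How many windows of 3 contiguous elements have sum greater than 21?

14

11 15 5 → sum 31  > 21 ✓
15 5 8 → sum 28  > 21 ✓
5 8 18 → sum 31  > 21 ✓
8 18 0 → sum 26  > 21 ✓
18 0 1 → sum 19
0 1 20 → sum 21
1 20 8 → sum 29  > 21 ✓
20 8 3 → sum 31  > 21 ✓
8 3 9 → sum 20
3 9 2 → sum 14
9 2 0 → sum 11
2 0 20 → sum 22  > 21 ✓
0 20 7 → sum 27  > 21 ✓
20 7 9 → sum 36  > 21 ✓
7 9 9 → sum 25  > 21 ✓
9 9 13 → sum 31  > 21 ✓
9 13 6 → sum 28  > 21 ✓
13 6 3 → sum 22  > 21 ✓
6 3 18 → sum 27  > 21 ✓
14 windows satisfy the condition.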